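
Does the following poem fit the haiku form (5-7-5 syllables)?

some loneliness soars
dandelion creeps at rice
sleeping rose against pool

No

Line 1: "some loneliness soars": 1+3+1 = 5 ✓
Line 2: "dandelion creeps at rice": 4+1+1+1 = 7 ✓
Line 3: "sleeping rose against pool": 2+1+2+1 = 6 (expected 5)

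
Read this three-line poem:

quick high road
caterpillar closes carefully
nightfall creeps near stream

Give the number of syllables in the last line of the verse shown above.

The last line: nightfall (2), creeps (1), near (1), stream (1) → 5

5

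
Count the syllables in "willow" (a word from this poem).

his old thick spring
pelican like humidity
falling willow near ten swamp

2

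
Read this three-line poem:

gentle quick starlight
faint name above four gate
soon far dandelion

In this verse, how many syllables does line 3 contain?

6

Line 3: soon (1), far (1), dandelion (4) → 6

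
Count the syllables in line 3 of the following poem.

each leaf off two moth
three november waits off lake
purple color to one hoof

7

Line 3: purple (2), color (2), to (1), one (1), hoof (1) → 7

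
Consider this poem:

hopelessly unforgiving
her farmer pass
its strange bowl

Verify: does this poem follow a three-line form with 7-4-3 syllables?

Yes

Line 1: hopelessly (3), unforgiving (4) → 7 ✓
Line 2: her (1), farmer (2), pass (1) → 4 ✓
Line 3: its (1), strange (1), bowl (1) → 3 ✓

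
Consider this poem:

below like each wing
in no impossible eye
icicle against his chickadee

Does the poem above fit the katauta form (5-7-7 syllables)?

No

Line 1: below(2) + like(1) + each(1) + wing(1) = 5 ✓
Line 2: in(1) + no(1) + impossible(4) + eye(1) = 7 ✓
Line 3: icicle(3) + against(2) + his(1) + chickadee(3) = 9 (expected 7)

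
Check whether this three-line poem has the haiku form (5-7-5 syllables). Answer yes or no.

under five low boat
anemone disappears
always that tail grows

Yes

Line 1: under (2), five (1), low (1), boat (1) → 5 ✓
Line 2: anemone (4), disappears (3) → 7 ✓
Line 3: always (2), that (1), tail (1), grows (1) → 5 ✓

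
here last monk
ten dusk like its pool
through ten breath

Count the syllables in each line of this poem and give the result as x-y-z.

3-5-3

Line 1: here(1) + last(1) + monk(1) = 3
Line 2: ten(1) + dusk(1) + like(1) + its(1) + pool(1) = 5
Line 3: through(1) + ten(1) + breath(1) = 3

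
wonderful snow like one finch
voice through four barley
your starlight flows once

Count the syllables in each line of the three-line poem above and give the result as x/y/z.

7/5/5

Line 1: wonderful(3) + snow(1) + like(1) + one(1) + finch(1) = 7
Line 2: voice(1) + through(1) + four(1) + barley(2) = 5
Line 3: your(1) + starlight(2) + flows(1) + once(1) = 5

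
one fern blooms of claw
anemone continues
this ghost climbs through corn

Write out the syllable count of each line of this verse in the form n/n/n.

5/7/5

Line 1: one(1) + fern(1) + blooms(1) + of(1) + claw(1) = 5
Line 2: anemone(4) + continues(3) = 7
Line 3: this(1) + ghost(1) + climbs(1) + through(1) + corn(1) = 5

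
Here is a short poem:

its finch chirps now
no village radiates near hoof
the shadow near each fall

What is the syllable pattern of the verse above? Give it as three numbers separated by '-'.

Line 1: "its finch chirps now": 1+1+1+1 = 4
Line 2: "no village radiates near hoof": 1+2+3+1+1 = 8
Line 3: "the shadow near each fall": 1+2+1+1+1 = 6

4-8-6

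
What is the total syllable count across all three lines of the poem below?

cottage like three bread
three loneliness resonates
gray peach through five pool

Line 1: "cottage like three bread": 2+1+1+1 = 5
Line 2: "three loneliness resonates": 1+3+3 = 7
Line 3: "gray peach through five pool": 1+1+1+1+1 = 5
Total: 5 + 7 + 5 = 17

17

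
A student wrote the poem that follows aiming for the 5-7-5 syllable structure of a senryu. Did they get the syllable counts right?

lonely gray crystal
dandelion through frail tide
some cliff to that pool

Yes

Line 1: lonely (2), gray (1), crystal (2) → 5 ✓
Line 2: dandelion (4), through (1), frail (1), tide (1) → 7 ✓
Line 3: some (1), cliff (1), to (1), that (1), pool (1) → 5 ✓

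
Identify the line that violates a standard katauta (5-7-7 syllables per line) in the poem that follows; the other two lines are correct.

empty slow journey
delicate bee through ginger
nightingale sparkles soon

Line 3

Line 1: empty (2), slow (1), journey (2) → 5 ✓
Line 2: delicate (3), bee (1), through (1), ginger (2) → 7 ✓
Line 3: nightingale (3), sparkles (2), soon (1) → 6 (expected 7)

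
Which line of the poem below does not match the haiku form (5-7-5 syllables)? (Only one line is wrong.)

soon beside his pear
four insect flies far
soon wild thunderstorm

Line 1: "soon beside his pear": 1+2+1+1 = 5 ✓
Line 2: "four insect flies far": 1+2+1+1 = 5 (expected 7)
Line 3: "soon wild thunderstorm": 1+1+3 = 5 ✓

Line 2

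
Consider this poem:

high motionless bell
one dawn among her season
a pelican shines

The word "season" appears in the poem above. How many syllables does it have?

2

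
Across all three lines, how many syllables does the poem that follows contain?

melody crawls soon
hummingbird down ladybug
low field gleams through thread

Line 1: "melody crawls soon": 3+1+1 = 5
Line 2: "hummingbird down ladybug": 3+1+3 = 7
Line 3: "low field gleams through thread": 1+1+1+1+1 = 5
Total: 5 + 7 + 5 = 17

17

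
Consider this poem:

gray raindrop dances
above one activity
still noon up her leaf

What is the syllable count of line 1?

5

Line 1: gray(1) + raindrop(2) + dances(2) = 5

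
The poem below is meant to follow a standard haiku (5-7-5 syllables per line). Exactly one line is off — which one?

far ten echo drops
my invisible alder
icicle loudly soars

Line 1: far (1), ten (1), echo (2), drops (1) → 5 ✓
Line 2: my (1), invisible (4), alder (2) → 7 ✓
Line 3: icicle (3), loudly (2), soars (1) → 6 (expected 5)

Line 3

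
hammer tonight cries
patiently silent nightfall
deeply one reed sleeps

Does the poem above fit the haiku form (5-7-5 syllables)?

Line 1: hammer(2) + tonight(2) + cries(1) = 5 ✓
Line 2: patiently(3) + silent(2) + nightfall(2) = 7 ✓
Line 3: deeply(2) + one(1) + reed(1) + sleeps(1) = 5 ✓

Yes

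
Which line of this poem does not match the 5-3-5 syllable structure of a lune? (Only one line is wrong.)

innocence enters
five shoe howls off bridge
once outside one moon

Line 2

Line 1: innocence(3) + enters(2) = 5 ✓
Line 2: five(1) + shoe(1) + howls(1) + off(1) + bridge(1) = 5 (expected 3)
Line 3: once(1) + outside(2) + one(1) + moon(1) = 5 ✓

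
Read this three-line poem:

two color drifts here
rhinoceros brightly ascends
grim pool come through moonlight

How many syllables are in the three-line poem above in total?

Line 1: two (1), color (2), drifts (1), here (1) → 5
Line 2: rhinoceros (4), brightly (2), ascends (2) → 8
Line 3: grim (1), pool (1), come (1), through (1), moonlight (2) → 6
Total: 5 + 8 + 6 = 19

19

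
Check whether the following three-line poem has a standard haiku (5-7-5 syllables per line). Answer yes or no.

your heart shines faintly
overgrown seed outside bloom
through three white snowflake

Line 1: "your heart shines faintly": 1+1+1+2 = 5 ✓
Line 2: "overgrown seed outside bloom": 3+1+2+1 = 7 ✓
Line 3: "through three white snowflake": 1+1+1+2 = 5 ✓

Yes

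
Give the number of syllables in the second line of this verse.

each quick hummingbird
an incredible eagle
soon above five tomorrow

The second line: an(1) + incredible(4) + eagle(2) = 7

7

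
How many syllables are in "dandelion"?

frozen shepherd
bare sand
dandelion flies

4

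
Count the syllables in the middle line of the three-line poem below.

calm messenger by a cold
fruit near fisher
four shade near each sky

The middle line: fruit(1) + near(1) + fisher(2) = 4

4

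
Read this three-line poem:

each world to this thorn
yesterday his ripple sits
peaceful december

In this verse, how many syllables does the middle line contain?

The middle line: yesterday (3), his (1), ripple (2), sits (1) → 7

7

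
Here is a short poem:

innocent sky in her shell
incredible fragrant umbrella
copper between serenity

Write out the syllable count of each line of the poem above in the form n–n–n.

Line 1: innocent (3), sky (1), in (1), her (1), shell (1) → 7
Line 2: incredible (4), fragrant (2), umbrella (3) → 9
Line 3: copper (2), between (2), serenity (4) → 8

7–9–8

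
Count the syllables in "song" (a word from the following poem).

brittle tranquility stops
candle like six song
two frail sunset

1

"song" has 1 syllable.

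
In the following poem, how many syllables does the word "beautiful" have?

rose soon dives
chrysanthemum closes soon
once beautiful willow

3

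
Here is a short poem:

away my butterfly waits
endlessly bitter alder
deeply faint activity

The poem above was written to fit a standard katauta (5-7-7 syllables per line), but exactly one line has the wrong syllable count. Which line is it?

Line 1: away (2), my (1), butterfly (3), waits (1) → 7 (expected 5)
Line 2: endlessly (3), bitter (2), alder (2) → 7 ✓
Line 3: deeply (2), faint (1), activity (4) → 7 ✓

Line 1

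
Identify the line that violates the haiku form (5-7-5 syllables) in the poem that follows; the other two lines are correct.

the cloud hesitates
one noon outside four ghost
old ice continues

The second line

Line 1: "the cloud hesitates": 1+1+3 = 5 ✓
Line 2: "one noon outside four ghost": 1+1+2+1+1 = 6 (expected 7)
Line 3: "old ice continues": 1+1+3 = 5 ✓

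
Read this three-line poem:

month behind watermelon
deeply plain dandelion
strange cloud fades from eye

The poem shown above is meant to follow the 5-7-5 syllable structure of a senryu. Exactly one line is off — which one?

Line 1: month(1) + behind(2) + watermelon(4) = 7 (expected 5)
Line 2: deeply(2) + plain(1) + dandelion(4) = 7 ✓
Line 3: strange(1) + cloud(1) + fades(1) + from(1) + eye(1) = 5 ✓

Line 1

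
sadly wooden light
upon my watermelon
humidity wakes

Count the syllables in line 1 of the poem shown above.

5

Line 1: "sadly wooden light": 2+2+1 = 5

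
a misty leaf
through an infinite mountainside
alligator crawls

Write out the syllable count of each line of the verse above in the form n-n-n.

Line 1: "a misty leaf": 1+2+1 = 4
Line 2: "through an infinite mountainside": 1+1+3+3 = 8
Line 3: "alligator crawls": 4+1 = 5

4-8-5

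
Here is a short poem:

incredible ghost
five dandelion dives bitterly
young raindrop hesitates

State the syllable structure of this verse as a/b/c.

5/9/6

Line 1: incredible (4), ghost (1) → 5
Line 2: five (1), dandelion (4), dives (1), bitterly (3) → 9
Line 3: young (1), raindrop (2), hesitates (3) → 6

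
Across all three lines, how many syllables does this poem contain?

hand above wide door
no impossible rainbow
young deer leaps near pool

17

Line 1: hand(1) + above(2) + wide(1) + door(1) = 5
Line 2: no(1) + impossible(4) + rainbow(2) = 7
Line 3: young(1) + deer(1) + leaps(1) + near(1) + pool(1) = 5
Total: 5 + 7 + 5 = 17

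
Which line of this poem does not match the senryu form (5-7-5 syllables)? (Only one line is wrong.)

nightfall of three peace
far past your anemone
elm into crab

The third line

Line 1: nightfall(2) + of(1) + three(1) + peace(1) = 5 ✓
Line 2: far(1) + past(1) + your(1) + anemone(4) = 7 ✓
Line 3: elm(1) + into(2) + crab(1) = 4 (expected 5)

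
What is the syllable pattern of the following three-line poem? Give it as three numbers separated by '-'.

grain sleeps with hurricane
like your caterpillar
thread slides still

Line 1: "grain sleeps with hurricane": 1+1+1+3 = 6
Line 2: "like your caterpillar": 1+1+4 = 6
Line 3: "thread slides still": 1+1+1 = 3

6-6-3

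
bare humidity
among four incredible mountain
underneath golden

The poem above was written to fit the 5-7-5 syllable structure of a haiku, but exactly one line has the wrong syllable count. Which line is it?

Line 2

Line 1: "bare humidity": 1+4 = 5 ✓
Line 2: "among four incredible mountain": 2+1+4+2 = 9 (expected 7)
Line 3: "underneath golden": 3+2 = 5 ✓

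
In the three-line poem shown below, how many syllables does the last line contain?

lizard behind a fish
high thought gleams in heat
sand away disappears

6

The last line: sand(1) + away(2) + disappears(3) = 6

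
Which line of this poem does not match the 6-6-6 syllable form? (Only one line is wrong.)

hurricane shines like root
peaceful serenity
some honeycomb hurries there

Line 3

Line 1: hurricane (3), shines (1), like (1), root (1) → 6 ✓
Line 2: peaceful (2), serenity (4) → 6 ✓
Line 3: some (1), honeycomb (3), hurries (2), there (1) → 7 (expected 6)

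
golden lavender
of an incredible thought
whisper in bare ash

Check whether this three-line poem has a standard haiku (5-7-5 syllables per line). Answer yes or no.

Line 1: "golden lavender": 2+3 = 5 ✓
Line 2: "of an incredible thought": 1+1+4+1 = 7 ✓
Line 3: "whisper in bare ash": 2+1+1+1 = 5 ✓

Yes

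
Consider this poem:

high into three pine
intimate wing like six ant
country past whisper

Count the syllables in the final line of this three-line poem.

The final line: country (2), past (1), whisper (2) → 5

5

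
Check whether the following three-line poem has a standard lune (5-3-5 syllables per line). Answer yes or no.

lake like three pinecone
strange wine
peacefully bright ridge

No

Line 1: lake (1), like (1), three (1), pinecone (2) → 5 ✓
Line 2: strange (1), wine (1) → 2 (expected 3)
Line 3: peacefully (3), bright (1), ridge (1) → 5 ✓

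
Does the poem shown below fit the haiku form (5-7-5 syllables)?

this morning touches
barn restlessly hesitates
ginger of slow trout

Line 1: this(1) + morning(2) + touches(2) = 5 ✓
Line 2: barn(1) + restlessly(3) + hesitates(3) = 7 ✓
Line 3: ginger(2) + of(1) + slow(1) + trout(1) = 5 ✓

Yes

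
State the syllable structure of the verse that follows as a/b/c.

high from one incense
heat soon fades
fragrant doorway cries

5/3/5

Line 1: high(1) + from(1) + one(1) + incense(2) = 5
Line 2: heat(1) + soon(1) + fades(1) = 3
Line 3: fragrant(2) + doorway(2) + cries(1) = 5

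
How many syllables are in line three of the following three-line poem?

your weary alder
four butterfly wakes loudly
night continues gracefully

7

Line three: "night continues gracefully": 1+3+3 = 7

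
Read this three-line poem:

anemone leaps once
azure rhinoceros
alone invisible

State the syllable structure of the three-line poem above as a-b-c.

Line 1: "anemone leaps once": 4+1+1 = 6
Line 2: "azure rhinoceros": 2+4 = 6
Line 3: "alone invisible": 2+4 = 6

6-6-6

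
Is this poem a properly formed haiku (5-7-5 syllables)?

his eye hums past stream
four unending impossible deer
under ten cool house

No

Line 1: "his eye hums past stream": 1+1+1+1+1 = 5 ✓
Line 2: "four unending impossible deer": 1+3+4+1 = 9 (expected 7)
Line 3: "under ten cool house": 2+1+1+1 = 5 ✓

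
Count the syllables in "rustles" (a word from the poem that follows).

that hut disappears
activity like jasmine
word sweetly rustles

2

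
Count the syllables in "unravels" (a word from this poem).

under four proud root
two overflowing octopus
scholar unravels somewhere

3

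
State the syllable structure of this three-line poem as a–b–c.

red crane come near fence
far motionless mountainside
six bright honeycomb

Line 1: "red crane come near fence": 1+1+1+1+1 = 5
Line 2: "far motionless mountainside": 1+3+3 = 7
Line 3: "six bright honeycomb": 1+1+3 = 5

5–7–5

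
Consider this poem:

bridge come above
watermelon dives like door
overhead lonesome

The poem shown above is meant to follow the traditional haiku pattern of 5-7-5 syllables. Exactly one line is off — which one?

The first line

Line 1: "bridge come above": 1+1+2 = 4 (expected 5)
Line 2: "watermelon dives like door": 4+1+1+1 = 7 ✓
Line 3: "overhead lonesome": 3+2 = 5 ✓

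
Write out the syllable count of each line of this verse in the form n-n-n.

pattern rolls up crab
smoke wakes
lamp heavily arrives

5-2-6

Line 1: "pattern rolls up crab": 2+1+1+1 = 5
Line 2: "smoke wakes": 1+1 = 2
Line 3: "lamp heavily arrives": 1+3+2 = 6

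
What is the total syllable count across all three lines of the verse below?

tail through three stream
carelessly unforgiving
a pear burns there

15

Line 1: tail(1) + through(1) + three(1) + stream(1) = 4
Line 2: carelessly(3) + unforgiving(4) = 7
Line 3: a(1) + pear(1) + burns(1) + there(1) = 4
Total: 4 + 7 + 4 = 15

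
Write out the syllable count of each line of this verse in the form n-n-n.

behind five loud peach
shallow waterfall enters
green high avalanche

Line 1: behind (2), five (1), loud (1), peach (1) → 5
Line 2: shallow (2), waterfall (3), enters (2) → 7
Line 3: green (1), high (1), avalanche (3) → 5

5-7-5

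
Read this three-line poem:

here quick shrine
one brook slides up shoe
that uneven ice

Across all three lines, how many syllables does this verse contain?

13

Line 1: here (1), quick (1), shrine (1) → 3
Line 2: one (1), brook (1), slides (1), up (1), shoe (1) → 5
Line 3: that (1), uneven (3), ice (1) → 5
Total: 3 + 5 + 5 = 13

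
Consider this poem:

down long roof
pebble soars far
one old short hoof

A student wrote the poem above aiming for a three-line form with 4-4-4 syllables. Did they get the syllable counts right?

No

Line 1: "down long roof": 1+1+1 = 3 (expected 4)
Line 2: "pebble soars far": 2+1+1 = 4 ✓
Line 3: "one old short hoof": 1+1+1+1 = 4 ✓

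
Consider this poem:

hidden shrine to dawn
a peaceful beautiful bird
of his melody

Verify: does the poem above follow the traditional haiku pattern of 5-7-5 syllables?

Yes

Line 1: hidden (2), shrine (1), to (1), dawn (1) → 5 ✓
Line 2: a (1), peaceful (2), beautiful (3), bird (1) → 7 ✓
Line 3: of (1), his (1), melody (3) → 5 ✓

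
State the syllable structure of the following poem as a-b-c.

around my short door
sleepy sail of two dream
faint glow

5-6-2

Line 1: around(2) + my(1) + short(1) + door(1) = 5
Line 2: sleepy(2) + sail(1) + of(1) + two(1) + dream(1) = 6
Line 3: faint(1) + glow(1) = 2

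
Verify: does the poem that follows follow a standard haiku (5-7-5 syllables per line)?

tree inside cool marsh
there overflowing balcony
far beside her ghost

Line 1: tree (1), inside (2), cool (1), marsh (1) → 5 ✓
Line 2: there (1), overflowing (4), balcony (3) → 8 (expected 7)
Line 3: far (1), beside (2), her (1), ghost (1) → 5 ✓

No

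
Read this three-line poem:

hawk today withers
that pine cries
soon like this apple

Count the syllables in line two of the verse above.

3

Line two: "that pine cries": 1+1+1 = 3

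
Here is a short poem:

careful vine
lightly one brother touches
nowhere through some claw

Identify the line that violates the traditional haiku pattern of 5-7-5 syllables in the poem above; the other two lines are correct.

Line 1: "careful vine": 2+1 = 3 (expected 5)
Line 2: "lightly one brother touches": 2+1+2+2 = 7 ✓
Line 3: "nowhere through some claw": 2+1+1+1 = 5 ✓

Line 1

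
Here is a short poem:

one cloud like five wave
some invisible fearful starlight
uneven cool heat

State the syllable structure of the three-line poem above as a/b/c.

5/9/5

Line 1: one(1) + cloud(1) + like(1) + five(1) + wave(1) = 5
Line 2: some(1) + invisible(4) + fearful(2) + starlight(2) = 9
Line 3: uneven(3) + cool(1) + heat(1) = 5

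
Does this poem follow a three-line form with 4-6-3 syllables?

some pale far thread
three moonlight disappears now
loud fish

Line 1: some(1) + pale(1) + far(1) + thread(1) = 4 ✓
Line 2: three(1) + moonlight(2) + disappears(3) + now(1) = 7 (expected 6)
Line 3: loud(1) + fish(1) = 2 (expected 3)

No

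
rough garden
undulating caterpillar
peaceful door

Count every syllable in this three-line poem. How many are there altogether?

14

Line 1: rough(1) + garden(2) = 3
Line 2: undulating(4) + caterpillar(4) = 8
Line 3: peaceful(2) + door(1) = 3
Total: 3 + 8 + 3 = 14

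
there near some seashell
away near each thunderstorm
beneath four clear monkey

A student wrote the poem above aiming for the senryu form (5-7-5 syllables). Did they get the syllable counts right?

Line 1: there (1), near (1), some (1), seashell (2) → 5 ✓
Line 2: away (2), near (1), each (1), thunderstorm (3) → 7 ✓
Line 3: beneath (2), four (1), clear (1), monkey (2) → 6 (expected 5)

No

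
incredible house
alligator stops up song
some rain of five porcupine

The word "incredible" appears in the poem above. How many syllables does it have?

4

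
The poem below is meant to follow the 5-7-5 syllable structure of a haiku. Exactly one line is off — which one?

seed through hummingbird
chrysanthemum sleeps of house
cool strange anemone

The third line

Line 1: seed(1) + through(1) + hummingbird(3) = 5 ✓
Line 2: chrysanthemum(4) + sleeps(1) + of(1) + house(1) = 7 ✓
Line 3: cool(1) + strange(1) + anemone(4) = 6 (expected 5)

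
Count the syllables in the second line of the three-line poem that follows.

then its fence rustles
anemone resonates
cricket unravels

7

The second line: "anemone resonates": 4+3 = 7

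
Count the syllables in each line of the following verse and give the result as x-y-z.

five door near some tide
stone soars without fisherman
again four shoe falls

5-7-5

Line 1: five(1) + door(1) + near(1) + some(1) + tide(1) = 5
Line 2: stone(1) + soars(1) + without(2) + fisherman(3) = 7
Line 3: again(2) + four(1) + shoe(1) + falls(1) = 5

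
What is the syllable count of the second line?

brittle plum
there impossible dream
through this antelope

6

The second line: there(1) + impossible(4) + dream(1) = 6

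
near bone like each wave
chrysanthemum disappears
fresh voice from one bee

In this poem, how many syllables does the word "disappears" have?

3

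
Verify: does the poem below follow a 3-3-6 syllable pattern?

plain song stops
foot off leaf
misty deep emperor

Line 1: plain(1) + song(1) + stops(1) = 3 ✓
Line 2: foot(1) + off(1) + leaf(1) = 3 ✓
Line 3: misty(2) + deep(1) + emperor(3) = 6 ✓

Yes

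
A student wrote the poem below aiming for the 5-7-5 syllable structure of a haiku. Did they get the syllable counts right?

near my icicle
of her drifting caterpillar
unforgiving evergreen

No

Line 1: "near my icicle": 1+1+3 = 5 ✓
Line 2: "of her drifting caterpillar": 1+1+2+4 = 8 (expected 7)
Line 3: "unforgiving evergreen": 4+3 = 7 (expected 5)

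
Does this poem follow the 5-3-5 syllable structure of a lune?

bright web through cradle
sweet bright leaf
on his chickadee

Line 1: bright(1) + web(1) + through(1) + cradle(2) = 5 ✓
Line 2: sweet(1) + bright(1) + leaf(1) = 3 ✓
Line 3: on(1) + his(1) + chickadee(3) = 5 ✓

Yes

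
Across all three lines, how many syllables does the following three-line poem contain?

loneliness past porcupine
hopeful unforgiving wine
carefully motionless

20

Line 1: loneliness(3) + past(1) + porcupine(3) = 7
Line 2: hopeful(2) + unforgiving(4) + wine(1) = 7
Line 3: carefully(3) + motionless(3) = 6
Total: 7 + 7 + 6 = 20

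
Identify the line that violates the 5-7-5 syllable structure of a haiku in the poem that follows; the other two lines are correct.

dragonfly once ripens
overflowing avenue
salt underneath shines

The first line

Line 1: dragonfly(3) + once(1) + ripens(2) = 6 (expected 5)
Line 2: overflowing(4) + avenue(3) = 7 ✓
Line 3: salt(1) + underneath(3) + shines(1) = 5 ✓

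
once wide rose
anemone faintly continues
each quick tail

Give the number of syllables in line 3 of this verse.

Line 3: "each quick tail": 1+1+1 = 3

3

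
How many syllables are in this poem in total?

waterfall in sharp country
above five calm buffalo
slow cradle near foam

Line 1: waterfall(3) + in(1) + sharp(1) + country(2) = 7
Line 2: above(2) + five(1) + calm(1) + buffalo(3) = 7
Line 3: slow(1) + cradle(2) + near(1) + foam(1) = 5
Total: 7 + 7 + 5 = 19

19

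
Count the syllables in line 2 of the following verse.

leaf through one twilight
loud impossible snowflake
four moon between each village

7

Line 2: loud(1) + impossible(4) + snowflake(2) = 7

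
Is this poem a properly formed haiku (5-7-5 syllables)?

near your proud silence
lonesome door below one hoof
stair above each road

Line 1: "near your proud silence": 1+1+1+2 = 5 ✓
Line 2: "lonesome door below one hoof": 2+1+2+1+1 = 7 ✓
Line 3: "stair above each road": 1+2+1+1 = 5 ✓

Yes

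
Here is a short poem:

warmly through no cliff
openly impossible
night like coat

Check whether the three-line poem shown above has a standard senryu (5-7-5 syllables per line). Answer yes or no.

Line 1: warmly(2) + through(1) + no(1) + cliff(1) = 5 ✓
Line 2: openly(3) + impossible(4) = 7 ✓
Line 3: night(1) + like(1) + coat(1) = 3 (expected 5)

No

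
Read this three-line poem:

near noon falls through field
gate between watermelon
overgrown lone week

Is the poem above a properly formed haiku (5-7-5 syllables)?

Yes

Line 1: near(1) + noon(1) + falls(1) + through(1) + field(1) = 5 ✓
Line 2: gate(1) + between(2) + watermelon(4) = 7 ✓
Line 3: overgrown(3) + lone(1) + week(1) = 5 ✓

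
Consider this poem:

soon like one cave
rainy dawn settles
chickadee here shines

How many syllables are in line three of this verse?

Line three: "chickadee here shines": 3+1+1 = 5

5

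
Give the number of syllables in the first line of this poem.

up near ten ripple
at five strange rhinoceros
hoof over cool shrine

The first line: "up near ten ripple": 1+1+1+2 = 5

5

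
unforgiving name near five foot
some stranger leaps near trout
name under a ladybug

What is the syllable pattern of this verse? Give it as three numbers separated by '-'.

8-6-7

Line 1: unforgiving (4), name (1), near (1), five (1), foot (1) → 8
Line 2: some (1), stranger (2), leaps (1), near (1), trout (1) → 6
Line 3: name (1), under (2), a (1), ladybug (3) → 7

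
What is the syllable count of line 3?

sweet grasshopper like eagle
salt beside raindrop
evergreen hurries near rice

Line 3: evergreen (3), hurries (2), near (1), rice (1) → 7

7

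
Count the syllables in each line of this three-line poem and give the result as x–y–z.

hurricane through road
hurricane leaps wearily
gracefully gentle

Line 1: hurricane (3), through (1), road (1) → 5
Line 2: hurricane (3), leaps (1), wearily (3) → 7
Line 3: gracefully (3), gentle (2) → 5

5–7–5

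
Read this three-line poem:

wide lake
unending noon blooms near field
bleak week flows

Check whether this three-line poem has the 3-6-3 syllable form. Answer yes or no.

No

Line 1: wide(1) + lake(1) = 2 (expected 3)
Line 2: unending(3) + noon(1) + blooms(1) + near(1) + field(1) = 7 (expected 6)
Line 3: bleak(1) + week(1) + flows(1) = 3 ✓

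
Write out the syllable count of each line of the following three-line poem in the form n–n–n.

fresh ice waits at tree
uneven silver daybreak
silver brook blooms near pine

Line 1: fresh (1), ice (1), waits (1), at (1), tree (1) → 5
Line 2: uneven (3), silver (2), daybreak (2) → 7
Line 3: silver (2), brook (1), blooms (1), near (1), pine (1) → 6

5–7–6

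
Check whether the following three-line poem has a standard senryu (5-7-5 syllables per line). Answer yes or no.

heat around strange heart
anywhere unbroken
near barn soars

Line 1: heat(1) + around(2) + strange(1) + heart(1) = 5 ✓
Line 2: anywhere(3) + unbroken(3) = 6 (expected 7)
Line 3: near(1) + barn(1) + soars(1) = 3 (expected 5)

No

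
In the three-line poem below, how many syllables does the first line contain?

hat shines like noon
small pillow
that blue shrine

4

The first line: hat (1), shines (1), like (1), noon (1) → 4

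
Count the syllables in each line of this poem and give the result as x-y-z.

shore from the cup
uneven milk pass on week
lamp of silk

4-7-3

Line 1: shore(1) + from(1) + the(1) + cup(1) = 4
Line 2: uneven(3) + milk(1) + pass(1) + on(1) + week(1) = 7
Line 3: lamp(1) + of(1) + silk(1) = 3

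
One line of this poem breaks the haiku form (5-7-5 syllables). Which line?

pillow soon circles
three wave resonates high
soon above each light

Line 1: pillow(2) + soon(1) + circles(2) = 5 ✓
Line 2: three(1) + wave(1) + resonates(3) + high(1) = 6 (expected 7)
Line 3: soon(1) + above(2) + each(1) + light(1) = 5 ✓

The second line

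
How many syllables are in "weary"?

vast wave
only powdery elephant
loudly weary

"weary" has 2 syllables.

2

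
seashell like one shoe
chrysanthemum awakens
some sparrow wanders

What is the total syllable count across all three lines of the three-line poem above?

17

Line 1: seashell(2) + like(1) + one(1) + shoe(1) = 5
Line 2: chrysanthemum(4) + awakens(3) = 7
Line 3: some(1) + sparrow(2) + wanders(2) = 5
Total: 5 + 7 + 5 = 17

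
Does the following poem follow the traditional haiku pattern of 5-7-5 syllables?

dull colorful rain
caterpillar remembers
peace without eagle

Line 1: dull(1) + colorful(3) + rain(1) = 5 ✓
Line 2: caterpillar(4) + remembers(3) = 7 ✓
Line 3: peace(1) + without(2) + eagle(2) = 5 ✓

Yes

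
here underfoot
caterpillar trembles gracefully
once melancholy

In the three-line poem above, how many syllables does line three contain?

Line three: once (1), melancholy (4) → 5

5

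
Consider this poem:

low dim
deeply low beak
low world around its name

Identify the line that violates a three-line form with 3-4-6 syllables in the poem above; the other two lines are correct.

The first line

Line 1: low (1), dim (1) → 2 (expected 3)
Line 2: deeply (2), low (1), beak (1) → 4 ✓
Line 3: low (1), world (1), around (2), its (1), name (1) → 6 ✓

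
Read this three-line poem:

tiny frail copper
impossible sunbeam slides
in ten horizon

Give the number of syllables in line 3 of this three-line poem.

5

Line 3: in (1), ten (1), horizon (3) → 5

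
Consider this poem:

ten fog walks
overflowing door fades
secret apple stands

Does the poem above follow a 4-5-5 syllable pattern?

Line 1: ten(1) + fog(1) + walks(1) = 3 (expected 4)
Line 2: overflowing(4) + door(1) + fades(1) = 6 (expected 5)
Line 3: secret(2) + apple(2) + stands(1) = 5 ✓

No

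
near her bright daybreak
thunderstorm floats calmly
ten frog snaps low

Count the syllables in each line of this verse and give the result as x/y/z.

5/6/4

Line 1: near (1), her (1), bright (1), daybreak (2) → 5
Line 2: thunderstorm (3), floats (1), calmly (2) → 6
Line 3: ten (1), frog (1), snaps (1), low (1) → 4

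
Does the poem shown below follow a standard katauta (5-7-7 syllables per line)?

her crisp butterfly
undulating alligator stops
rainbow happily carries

No

Line 1: her (1), crisp (1), butterfly (3) → 5 ✓
Line 2: undulating (4), alligator (4), stops (1) → 9 (expected 7)
Line 3: rainbow (2), happily (3), carries (2) → 7 ✓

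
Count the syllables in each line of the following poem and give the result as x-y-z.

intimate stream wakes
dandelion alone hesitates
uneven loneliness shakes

5-9-7

Line 1: intimate(3) + stream(1) + wakes(1) = 5
Line 2: dandelion(4) + alone(2) + hesitates(3) = 9
Line 3: uneven(3) + loneliness(3) + shakes(1) = 7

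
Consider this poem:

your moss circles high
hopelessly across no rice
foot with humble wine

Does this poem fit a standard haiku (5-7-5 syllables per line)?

Yes

Line 1: your(1) + moss(1) + circles(2) + high(1) = 5 ✓
Line 2: hopelessly(3) + across(2) + no(1) + rice(1) = 7 ✓
Line 3: foot(1) + with(1) + humble(2) + wine(1) = 5 ✓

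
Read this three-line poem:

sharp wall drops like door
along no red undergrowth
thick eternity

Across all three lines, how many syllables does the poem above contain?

17

Line 1: sharp (1), wall (1), drops (1), like (1), door (1) → 5
Line 2: along (2), no (1), red (1), undergrowth (3) → 7
Line 3: thick (1), eternity (4) → 5
Total: 5 + 7 + 5 = 17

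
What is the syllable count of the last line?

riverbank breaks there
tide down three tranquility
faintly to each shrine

5

The last line: faintly (2), to (1), each (1), shrine (1) → 5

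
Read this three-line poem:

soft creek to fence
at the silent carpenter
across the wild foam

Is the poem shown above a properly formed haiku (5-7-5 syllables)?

No

Line 1: soft(1) + creek(1) + to(1) + fence(1) = 4 (expected 5)
Line 2: at(1) + the(1) + silent(2) + carpenter(3) = 7 ✓
Line 3: across(2) + the(1) + wild(1) + foam(1) = 5 ✓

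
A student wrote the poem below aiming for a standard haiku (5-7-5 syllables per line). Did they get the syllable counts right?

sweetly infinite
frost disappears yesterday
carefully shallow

Line 1: sweetly(2) + infinite(3) = 5 ✓
Line 2: frost(1) + disappears(3) + yesterday(3) = 7 ✓
Line 3: carefully(3) + shallow(2) = 5 ✓

Yes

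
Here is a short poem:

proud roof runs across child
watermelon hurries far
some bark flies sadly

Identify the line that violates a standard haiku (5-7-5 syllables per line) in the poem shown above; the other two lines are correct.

Line 1: proud(1) + roof(1) + runs(1) + across(2) + child(1) = 6 (expected 5)
Line 2: watermelon(4) + hurries(2) + far(1) = 7 ✓
Line 3: some(1) + bark(1) + flies(1) + sadly(2) = 5 ✓

Line 1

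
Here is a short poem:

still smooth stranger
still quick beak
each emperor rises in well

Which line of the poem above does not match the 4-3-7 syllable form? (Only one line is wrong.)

Line 1: "still smooth stranger": 1+1+2 = 4 ✓
Line 2: "still quick beak": 1+1+1 = 3 ✓
Line 3: "each emperor rises in well": 1+3+2+1+1 = 8 (expected 7)

The third line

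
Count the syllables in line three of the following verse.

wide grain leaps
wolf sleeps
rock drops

2

Line three: "rock drops": 1+1 = 2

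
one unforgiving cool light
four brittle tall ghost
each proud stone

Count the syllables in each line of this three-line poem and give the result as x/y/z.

7/5/3

Line 1: one (1), unforgiving (4), cool (1), light (1) → 7
Line 2: four (1), brittle (2), tall (1), ghost (1) → 5
Line 3: each (1), proud (1), stone (1) → 3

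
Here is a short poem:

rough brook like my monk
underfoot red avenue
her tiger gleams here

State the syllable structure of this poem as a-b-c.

5-7-5

Line 1: "rough brook like my monk": 1+1+1+1+1 = 5
Line 2: "underfoot red avenue": 3+1+3 = 7
Line 3: "her tiger gleams here": 1+2+1+1 = 5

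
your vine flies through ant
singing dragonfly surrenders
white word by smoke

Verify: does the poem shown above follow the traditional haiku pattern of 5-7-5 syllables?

Line 1: your(1) + vine(1) + flies(1) + through(1) + ant(1) = 5 ✓
Line 2: singing(2) + dragonfly(3) + surrenders(3) = 8 (expected 7)
Line 3: white(1) + word(1) + by(1) + smoke(1) = 4 (expected 5)

No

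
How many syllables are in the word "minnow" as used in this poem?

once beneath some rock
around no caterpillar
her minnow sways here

2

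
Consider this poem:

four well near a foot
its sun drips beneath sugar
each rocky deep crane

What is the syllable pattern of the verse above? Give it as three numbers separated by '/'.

Line 1: four (1), well (1), near (1), a (1), foot (1) → 5
Line 2: its (1), sun (1), drips (1), beneath (2), sugar (2) → 7
Line 3: each (1), rocky (2), deep (1), crane (1) → 5

5/7/5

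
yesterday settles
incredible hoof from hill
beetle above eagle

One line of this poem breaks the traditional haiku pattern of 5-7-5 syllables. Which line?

Line 1: "yesterday settles": 3+2 = 5 ✓
Line 2: "incredible hoof from hill": 4+1+1+1 = 7 ✓
Line 3: "beetle above eagle": 2+2+2 = 6 (expected 5)

Line 3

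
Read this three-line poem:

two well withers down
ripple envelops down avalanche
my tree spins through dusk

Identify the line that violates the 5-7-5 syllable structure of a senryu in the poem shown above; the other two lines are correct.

The second line

Line 1: "two well withers down": 1+1+2+1 = 5 ✓
Line 2: "ripple envelops down avalanche": 2+3+1+3 = 9 (expected 7)
Line 3: "my tree spins through dusk": 1+1+1+1+1 = 5 ✓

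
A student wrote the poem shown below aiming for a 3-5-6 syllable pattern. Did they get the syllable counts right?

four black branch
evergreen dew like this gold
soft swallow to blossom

No

Line 1: "four black branch": 1+1+1 = 3 ✓
Line 2: "evergreen dew like this gold": 3+1+1+1+1 = 7 (expected 5)
Line 3: "soft swallow to blossom": 1+2+1+2 = 6 ✓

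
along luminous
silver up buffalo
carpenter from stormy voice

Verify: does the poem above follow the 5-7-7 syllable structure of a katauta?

Line 1: "along luminous": 2+3 = 5 ✓
Line 2: "silver up buffalo": 2+1+3 = 6 (expected 7)
Line 3: "carpenter from stormy voice": 3+1+2+1 = 7 ✓

No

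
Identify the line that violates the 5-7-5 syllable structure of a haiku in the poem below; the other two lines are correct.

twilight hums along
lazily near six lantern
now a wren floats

The third line

Line 1: twilight(2) + hums(1) + along(2) = 5 ✓
Line 2: lazily(3) + near(1) + six(1) + lantern(2) = 7 ✓
Line 3: now(1) + a(1) + wren(1) + floats(1) = 4 (expected 5)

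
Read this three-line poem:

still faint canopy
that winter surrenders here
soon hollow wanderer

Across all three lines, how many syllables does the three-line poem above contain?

18

Line 1: still (1), faint (1), canopy (3) → 5
Line 2: that (1), winter (2), surrenders (3), here (1) → 7
Line 3: soon (1), hollow (2), wanderer (3) → 6
Total: 5 + 7 + 6 = 18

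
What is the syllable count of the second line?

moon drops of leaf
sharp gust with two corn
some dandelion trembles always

5

The second line: "sharp gust with two corn": 1+1+1+1+1 = 5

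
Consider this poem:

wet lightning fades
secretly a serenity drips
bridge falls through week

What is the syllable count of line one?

4

Line one: wet(1) + lightning(2) + fades(1) = 4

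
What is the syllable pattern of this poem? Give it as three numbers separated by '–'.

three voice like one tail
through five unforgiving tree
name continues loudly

Line 1: three(1) + voice(1) + like(1) + one(1) + tail(1) = 5
Line 2: through(1) + five(1) + unforgiving(4) + tree(1) = 7
Line 3: name(1) + continues(3) + loudly(2) = 6

5–7–6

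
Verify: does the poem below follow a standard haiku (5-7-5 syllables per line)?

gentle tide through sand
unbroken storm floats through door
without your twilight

Line 1: "gentle tide through sand": 2+1+1+1 = 5 ✓
Line 2: "unbroken storm floats through door": 3+1+1+1+1 = 7 ✓
Line 3: "without your twilight": 2+1+2 = 5 ✓

Yes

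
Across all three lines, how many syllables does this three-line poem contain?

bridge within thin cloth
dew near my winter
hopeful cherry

14

Line 1: "bridge within thin cloth": 1+2+1+1 = 5
Line 2: "dew near my winter": 1+1+1+2 = 5
Line 3: "hopeful cherry": 2+2 = 4
Total: 5 + 5 + 4 = 14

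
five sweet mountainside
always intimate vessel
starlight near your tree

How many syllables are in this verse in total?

17

Line 1: "five sweet mountainside": 1+1+3 = 5
Line 2: "always intimate vessel": 2+3+2 = 7
Line 3: "starlight near your tree": 2+1+1+1 = 5
Total: 5 + 7 + 5 = 17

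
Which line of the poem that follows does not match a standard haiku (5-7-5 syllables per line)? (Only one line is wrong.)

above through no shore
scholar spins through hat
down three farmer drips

The second line

Line 1: above (2), through (1), no (1), shore (1) → 5 ✓
Line 2: scholar (2), spins (1), through (1), hat (1) → 5 (expected 7)
Line 3: down (1), three (1), farmer (2), drips (1) → 5 ✓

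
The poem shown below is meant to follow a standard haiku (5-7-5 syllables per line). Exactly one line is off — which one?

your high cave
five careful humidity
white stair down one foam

The first line

Line 1: your(1) + high(1) + cave(1) = 3 (expected 5)
Line 2: five(1) + careful(2) + humidity(4) = 7 ✓
Line 3: white(1) + stair(1) + down(1) + one(1) + foam(1) = 5 ✓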